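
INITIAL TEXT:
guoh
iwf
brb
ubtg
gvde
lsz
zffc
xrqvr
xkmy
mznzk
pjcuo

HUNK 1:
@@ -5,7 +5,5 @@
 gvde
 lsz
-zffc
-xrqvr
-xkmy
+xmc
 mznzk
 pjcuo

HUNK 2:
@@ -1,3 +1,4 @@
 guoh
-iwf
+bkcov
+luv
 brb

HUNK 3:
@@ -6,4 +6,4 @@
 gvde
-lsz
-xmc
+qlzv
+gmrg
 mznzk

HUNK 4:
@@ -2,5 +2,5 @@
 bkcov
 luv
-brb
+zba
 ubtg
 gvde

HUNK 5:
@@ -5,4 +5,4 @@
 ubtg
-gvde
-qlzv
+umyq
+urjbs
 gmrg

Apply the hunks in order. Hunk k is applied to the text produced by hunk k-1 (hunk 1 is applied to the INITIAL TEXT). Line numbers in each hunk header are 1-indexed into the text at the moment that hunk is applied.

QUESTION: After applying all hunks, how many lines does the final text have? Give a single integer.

Answer: 10

Derivation:
Hunk 1: at line 5 remove [zffc,xrqvr,xkmy] add [xmc] -> 9 lines: guoh iwf brb ubtg gvde lsz xmc mznzk pjcuo
Hunk 2: at line 1 remove [iwf] add [bkcov,luv] -> 10 lines: guoh bkcov luv brb ubtg gvde lsz xmc mznzk pjcuo
Hunk 3: at line 6 remove [lsz,xmc] add [qlzv,gmrg] -> 10 lines: guoh bkcov luv brb ubtg gvde qlzv gmrg mznzk pjcuo
Hunk 4: at line 2 remove [brb] add [zba] -> 10 lines: guoh bkcov luv zba ubtg gvde qlzv gmrg mznzk pjcuo
Hunk 5: at line 5 remove [gvde,qlzv] add [umyq,urjbs] -> 10 lines: guoh bkcov luv zba ubtg umyq urjbs gmrg mznzk pjcuo
Final line count: 10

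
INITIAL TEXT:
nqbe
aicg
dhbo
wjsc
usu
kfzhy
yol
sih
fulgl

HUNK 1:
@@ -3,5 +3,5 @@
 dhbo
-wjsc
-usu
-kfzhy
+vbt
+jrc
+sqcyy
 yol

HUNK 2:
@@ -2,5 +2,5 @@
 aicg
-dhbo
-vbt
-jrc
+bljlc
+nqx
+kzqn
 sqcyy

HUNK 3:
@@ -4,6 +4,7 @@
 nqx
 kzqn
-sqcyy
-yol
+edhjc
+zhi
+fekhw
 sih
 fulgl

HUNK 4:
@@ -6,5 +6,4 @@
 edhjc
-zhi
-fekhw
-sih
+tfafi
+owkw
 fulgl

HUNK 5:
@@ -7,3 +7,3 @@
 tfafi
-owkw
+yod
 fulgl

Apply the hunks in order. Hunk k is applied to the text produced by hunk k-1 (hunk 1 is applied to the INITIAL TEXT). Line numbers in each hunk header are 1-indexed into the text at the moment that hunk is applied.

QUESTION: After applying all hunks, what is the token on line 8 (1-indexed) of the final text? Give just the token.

Answer: yod

Derivation:
Hunk 1: at line 3 remove [wjsc,usu,kfzhy] add [vbt,jrc,sqcyy] -> 9 lines: nqbe aicg dhbo vbt jrc sqcyy yol sih fulgl
Hunk 2: at line 2 remove [dhbo,vbt,jrc] add [bljlc,nqx,kzqn] -> 9 lines: nqbe aicg bljlc nqx kzqn sqcyy yol sih fulgl
Hunk 3: at line 4 remove [sqcyy,yol] add [edhjc,zhi,fekhw] -> 10 lines: nqbe aicg bljlc nqx kzqn edhjc zhi fekhw sih fulgl
Hunk 4: at line 6 remove [zhi,fekhw,sih] add [tfafi,owkw] -> 9 lines: nqbe aicg bljlc nqx kzqn edhjc tfafi owkw fulgl
Hunk 5: at line 7 remove [owkw] add [yod] -> 9 lines: nqbe aicg bljlc nqx kzqn edhjc tfafi yod fulgl
Final line 8: yod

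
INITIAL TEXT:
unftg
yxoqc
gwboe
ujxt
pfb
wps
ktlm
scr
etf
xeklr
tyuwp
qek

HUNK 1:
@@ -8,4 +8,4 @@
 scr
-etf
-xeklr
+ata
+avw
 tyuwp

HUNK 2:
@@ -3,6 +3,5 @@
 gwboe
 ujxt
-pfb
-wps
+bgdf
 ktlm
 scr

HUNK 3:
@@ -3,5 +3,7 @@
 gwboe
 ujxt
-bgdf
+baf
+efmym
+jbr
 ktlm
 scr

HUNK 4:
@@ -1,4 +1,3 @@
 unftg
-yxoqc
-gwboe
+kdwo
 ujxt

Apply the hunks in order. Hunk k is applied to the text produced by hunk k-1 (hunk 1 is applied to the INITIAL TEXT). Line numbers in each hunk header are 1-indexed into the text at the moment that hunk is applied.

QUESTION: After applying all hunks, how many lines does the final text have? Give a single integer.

Hunk 1: at line 8 remove [etf,xeklr] add [ata,avw] -> 12 lines: unftg yxoqc gwboe ujxt pfb wps ktlm scr ata avw tyuwp qek
Hunk 2: at line 3 remove [pfb,wps] add [bgdf] -> 11 lines: unftg yxoqc gwboe ujxt bgdf ktlm scr ata avw tyuwp qek
Hunk 3: at line 3 remove [bgdf] add [baf,efmym,jbr] -> 13 lines: unftg yxoqc gwboe ujxt baf efmym jbr ktlm scr ata avw tyuwp qek
Hunk 4: at line 1 remove [yxoqc,gwboe] add [kdwo] -> 12 lines: unftg kdwo ujxt baf efmym jbr ktlm scr ata avw tyuwp qek
Final line count: 12

Answer: 12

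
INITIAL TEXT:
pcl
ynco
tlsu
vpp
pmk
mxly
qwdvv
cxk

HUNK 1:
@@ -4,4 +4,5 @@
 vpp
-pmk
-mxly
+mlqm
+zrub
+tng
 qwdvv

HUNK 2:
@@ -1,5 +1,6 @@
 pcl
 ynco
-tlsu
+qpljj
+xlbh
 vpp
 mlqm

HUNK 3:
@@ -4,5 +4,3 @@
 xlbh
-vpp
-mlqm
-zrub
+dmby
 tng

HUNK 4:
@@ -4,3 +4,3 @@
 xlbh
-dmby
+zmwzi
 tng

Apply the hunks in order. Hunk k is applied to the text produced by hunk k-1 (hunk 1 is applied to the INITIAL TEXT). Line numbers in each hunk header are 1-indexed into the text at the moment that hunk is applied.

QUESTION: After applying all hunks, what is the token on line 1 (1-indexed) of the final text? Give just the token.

Answer: pcl

Derivation:
Hunk 1: at line 4 remove [pmk,mxly] add [mlqm,zrub,tng] -> 9 lines: pcl ynco tlsu vpp mlqm zrub tng qwdvv cxk
Hunk 2: at line 1 remove [tlsu] add [qpljj,xlbh] -> 10 lines: pcl ynco qpljj xlbh vpp mlqm zrub tng qwdvv cxk
Hunk 3: at line 4 remove [vpp,mlqm,zrub] add [dmby] -> 8 lines: pcl ynco qpljj xlbh dmby tng qwdvv cxk
Hunk 4: at line 4 remove [dmby] add [zmwzi] -> 8 lines: pcl ynco qpljj xlbh zmwzi tng qwdvv cxk
Final line 1: pcl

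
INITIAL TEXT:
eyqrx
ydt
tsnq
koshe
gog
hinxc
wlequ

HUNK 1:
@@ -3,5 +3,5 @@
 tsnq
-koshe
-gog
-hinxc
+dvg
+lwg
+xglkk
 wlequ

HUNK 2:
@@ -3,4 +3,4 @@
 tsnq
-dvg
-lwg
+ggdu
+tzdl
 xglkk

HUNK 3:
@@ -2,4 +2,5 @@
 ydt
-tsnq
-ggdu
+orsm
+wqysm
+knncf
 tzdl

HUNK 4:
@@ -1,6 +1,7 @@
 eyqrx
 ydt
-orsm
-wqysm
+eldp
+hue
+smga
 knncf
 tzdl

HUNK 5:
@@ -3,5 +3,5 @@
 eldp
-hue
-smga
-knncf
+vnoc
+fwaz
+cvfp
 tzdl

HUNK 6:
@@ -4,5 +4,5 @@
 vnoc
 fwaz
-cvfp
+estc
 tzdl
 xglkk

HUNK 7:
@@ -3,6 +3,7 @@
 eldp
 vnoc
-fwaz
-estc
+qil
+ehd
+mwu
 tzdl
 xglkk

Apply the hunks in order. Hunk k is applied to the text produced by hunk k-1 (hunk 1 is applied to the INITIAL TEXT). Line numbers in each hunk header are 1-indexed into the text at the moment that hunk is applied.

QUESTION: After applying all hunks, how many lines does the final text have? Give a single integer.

Hunk 1: at line 3 remove [koshe,gog,hinxc] add [dvg,lwg,xglkk] -> 7 lines: eyqrx ydt tsnq dvg lwg xglkk wlequ
Hunk 2: at line 3 remove [dvg,lwg] add [ggdu,tzdl] -> 7 lines: eyqrx ydt tsnq ggdu tzdl xglkk wlequ
Hunk 3: at line 2 remove [tsnq,ggdu] add [orsm,wqysm,knncf] -> 8 lines: eyqrx ydt orsm wqysm knncf tzdl xglkk wlequ
Hunk 4: at line 1 remove [orsm,wqysm] add [eldp,hue,smga] -> 9 lines: eyqrx ydt eldp hue smga knncf tzdl xglkk wlequ
Hunk 5: at line 3 remove [hue,smga,knncf] add [vnoc,fwaz,cvfp] -> 9 lines: eyqrx ydt eldp vnoc fwaz cvfp tzdl xglkk wlequ
Hunk 6: at line 4 remove [cvfp] add [estc] -> 9 lines: eyqrx ydt eldp vnoc fwaz estc tzdl xglkk wlequ
Hunk 7: at line 3 remove [fwaz,estc] add [qil,ehd,mwu] -> 10 lines: eyqrx ydt eldp vnoc qil ehd mwu tzdl xglkk wlequ
Final line count: 10

Answer: 10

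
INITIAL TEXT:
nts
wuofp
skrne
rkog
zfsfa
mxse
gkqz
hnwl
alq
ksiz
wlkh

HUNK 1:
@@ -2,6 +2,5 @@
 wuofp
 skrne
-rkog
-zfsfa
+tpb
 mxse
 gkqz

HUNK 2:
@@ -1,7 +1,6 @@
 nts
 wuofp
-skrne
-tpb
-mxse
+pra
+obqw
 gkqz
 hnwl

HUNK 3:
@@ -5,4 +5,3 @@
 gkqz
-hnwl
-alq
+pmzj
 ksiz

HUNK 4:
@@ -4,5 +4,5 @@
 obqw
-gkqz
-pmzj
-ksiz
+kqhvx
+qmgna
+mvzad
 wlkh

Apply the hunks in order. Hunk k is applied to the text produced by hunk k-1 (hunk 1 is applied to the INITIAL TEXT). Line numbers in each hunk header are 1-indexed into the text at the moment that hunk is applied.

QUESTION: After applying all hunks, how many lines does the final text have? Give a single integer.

Answer: 8

Derivation:
Hunk 1: at line 2 remove [rkog,zfsfa] add [tpb] -> 10 lines: nts wuofp skrne tpb mxse gkqz hnwl alq ksiz wlkh
Hunk 2: at line 1 remove [skrne,tpb,mxse] add [pra,obqw] -> 9 lines: nts wuofp pra obqw gkqz hnwl alq ksiz wlkh
Hunk 3: at line 5 remove [hnwl,alq] add [pmzj] -> 8 lines: nts wuofp pra obqw gkqz pmzj ksiz wlkh
Hunk 4: at line 4 remove [gkqz,pmzj,ksiz] add [kqhvx,qmgna,mvzad] -> 8 lines: nts wuofp pra obqw kqhvx qmgna mvzad wlkh
Final line count: 8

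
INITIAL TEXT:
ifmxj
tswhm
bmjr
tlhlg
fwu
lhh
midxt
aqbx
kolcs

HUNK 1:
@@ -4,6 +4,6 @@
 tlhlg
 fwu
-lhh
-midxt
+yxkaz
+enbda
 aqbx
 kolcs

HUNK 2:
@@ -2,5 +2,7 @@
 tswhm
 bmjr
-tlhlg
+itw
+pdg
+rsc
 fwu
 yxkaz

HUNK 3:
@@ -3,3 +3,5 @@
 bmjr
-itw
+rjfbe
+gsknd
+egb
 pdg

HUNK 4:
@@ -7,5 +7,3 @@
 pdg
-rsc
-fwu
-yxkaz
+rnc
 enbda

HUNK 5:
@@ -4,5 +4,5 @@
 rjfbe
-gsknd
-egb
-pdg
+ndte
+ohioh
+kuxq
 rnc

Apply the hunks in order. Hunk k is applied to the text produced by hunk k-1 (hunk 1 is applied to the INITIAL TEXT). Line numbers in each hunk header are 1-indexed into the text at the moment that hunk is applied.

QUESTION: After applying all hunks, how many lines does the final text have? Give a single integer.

Hunk 1: at line 4 remove [lhh,midxt] add [yxkaz,enbda] -> 9 lines: ifmxj tswhm bmjr tlhlg fwu yxkaz enbda aqbx kolcs
Hunk 2: at line 2 remove [tlhlg] add [itw,pdg,rsc] -> 11 lines: ifmxj tswhm bmjr itw pdg rsc fwu yxkaz enbda aqbx kolcs
Hunk 3: at line 3 remove [itw] add [rjfbe,gsknd,egb] -> 13 lines: ifmxj tswhm bmjr rjfbe gsknd egb pdg rsc fwu yxkaz enbda aqbx kolcs
Hunk 4: at line 7 remove [rsc,fwu,yxkaz] add [rnc] -> 11 lines: ifmxj tswhm bmjr rjfbe gsknd egb pdg rnc enbda aqbx kolcs
Hunk 5: at line 4 remove [gsknd,egb,pdg] add [ndte,ohioh,kuxq] -> 11 lines: ifmxj tswhm bmjr rjfbe ndte ohioh kuxq rnc enbda aqbx kolcs
Final line count: 11

Answer: 11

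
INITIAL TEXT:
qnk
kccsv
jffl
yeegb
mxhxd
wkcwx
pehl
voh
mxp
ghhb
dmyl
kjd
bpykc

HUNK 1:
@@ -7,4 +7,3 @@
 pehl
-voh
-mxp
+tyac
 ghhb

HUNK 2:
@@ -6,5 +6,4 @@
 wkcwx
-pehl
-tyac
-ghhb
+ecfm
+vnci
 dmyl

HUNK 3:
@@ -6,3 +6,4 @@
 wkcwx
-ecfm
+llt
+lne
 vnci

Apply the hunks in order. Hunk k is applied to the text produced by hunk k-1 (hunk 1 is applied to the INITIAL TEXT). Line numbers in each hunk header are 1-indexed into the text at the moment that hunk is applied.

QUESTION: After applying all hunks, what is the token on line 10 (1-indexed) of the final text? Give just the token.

Answer: dmyl

Derivation:
Hunk 1: at line 7 remove [voh,mxp] add [tyac] -> 12 lines: qnk kccsv jffl yeegb mxhxd wkcwx pehl tyac ghhb dmyl kjd bpykc
Hunk 2: at line 6 remove [pehl,tyac,ghhb] add [ecfm,vnci] -> 11 lines: qnk kccsv jffl yeegb mxhxd wkcwx ecfm vnci dmyl kjd bpykc
Hunk 3: at line 6 remove [ecfm] add [llt,lne] -> 12 lines: qnk kccsv jffl yeegb mxhxd wkcwx llt lne vnci dmyl kjd bpykc
Final line 10: dmyl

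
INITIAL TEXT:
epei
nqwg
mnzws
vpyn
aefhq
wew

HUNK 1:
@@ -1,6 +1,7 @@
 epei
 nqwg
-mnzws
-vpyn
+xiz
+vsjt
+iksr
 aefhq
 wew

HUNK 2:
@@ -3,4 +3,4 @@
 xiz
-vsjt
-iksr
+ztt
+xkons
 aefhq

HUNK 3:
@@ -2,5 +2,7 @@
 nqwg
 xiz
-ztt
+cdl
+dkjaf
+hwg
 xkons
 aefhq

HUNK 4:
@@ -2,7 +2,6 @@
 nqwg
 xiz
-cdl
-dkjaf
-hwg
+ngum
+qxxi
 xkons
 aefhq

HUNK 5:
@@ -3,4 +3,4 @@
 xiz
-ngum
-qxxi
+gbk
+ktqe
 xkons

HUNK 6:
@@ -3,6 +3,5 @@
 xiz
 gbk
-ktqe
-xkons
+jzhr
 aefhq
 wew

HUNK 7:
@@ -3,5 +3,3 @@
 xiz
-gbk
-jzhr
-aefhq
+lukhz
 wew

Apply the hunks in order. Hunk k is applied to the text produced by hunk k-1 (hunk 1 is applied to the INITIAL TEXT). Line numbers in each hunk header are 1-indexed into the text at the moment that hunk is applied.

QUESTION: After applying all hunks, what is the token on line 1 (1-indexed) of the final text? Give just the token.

Answer: epei

Derivation:
Hunk 1: at line 1 remove [mnzws,vpyn] add [xiz,vsjt,iksr] -> 7 lines: epei nqwg xiz vsjt iksr aefhq wew
Hunk 2: at line 3 remove [vsjt,iksr] add [ztt,xkons] -> 7 lines: epei nqwg xiz ztt xkons aefhq wew
Hunk 3: at line 2 remove [ztt] add [cdl,dkjaf,hwg] -> 9 lines: epei nqwg xiz cdl dkjaf hwg xkons aefhq wew
Hunk 4: at line 2 remove [cdl,dkjaf,hwg] add [ngum,qxxi] -> 8 lines: epei nqwg xiz ngum qxxi xkons aefhq wew
Hunk 5: at line 3 remove [ngum,qxxi] add [gbk,ktqe] -> 8 lines: epei nqwg xiz gbk ktqe xkons aefhq wew
Hunk 6: at line 3 remove [ktqe,xkons] add [jzhr] -> 7 lines: epei nqwg xiz gbk jzhr aefhq wew
Hunk 7: at line 3 remove [gbk,jzhr,aefhq] add [lukhz] -> 5 lines: epei nqwg xiz lukhz wew
Final line 1: epei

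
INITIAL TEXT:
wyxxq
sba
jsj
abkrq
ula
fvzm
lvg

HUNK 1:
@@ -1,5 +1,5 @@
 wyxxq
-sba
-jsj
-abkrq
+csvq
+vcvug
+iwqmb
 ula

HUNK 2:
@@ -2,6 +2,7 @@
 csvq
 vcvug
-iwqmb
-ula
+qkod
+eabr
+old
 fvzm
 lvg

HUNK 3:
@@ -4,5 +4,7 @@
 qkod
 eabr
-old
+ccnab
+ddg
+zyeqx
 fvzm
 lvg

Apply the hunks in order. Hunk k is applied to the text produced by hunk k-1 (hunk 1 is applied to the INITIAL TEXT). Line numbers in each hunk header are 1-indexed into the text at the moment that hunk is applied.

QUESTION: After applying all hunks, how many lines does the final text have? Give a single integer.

Answer: 10

Derivation:
Hunk 1: at line 1 remove [sba,jsj,abkrq] add [csvq,vcvug,iwqmb] -> 7 lines: wyxxq csvq vcvug iwqmb ula fvzm lvg
Hunk 2: at line 2 remove [iwqmb,ula] add [qkod,eabr,old] -> 8 lines: wyxxq csvq vcvug qkod eabr old fvzm lvg
Hunk 3: at line 4 remove [old] add [ccnab,ddg,zyeqx] -> 10 lines: wyxxq csvq vcvug qkod eabr ccnab ddg zyeqx fvzm lvg
Final line count: 10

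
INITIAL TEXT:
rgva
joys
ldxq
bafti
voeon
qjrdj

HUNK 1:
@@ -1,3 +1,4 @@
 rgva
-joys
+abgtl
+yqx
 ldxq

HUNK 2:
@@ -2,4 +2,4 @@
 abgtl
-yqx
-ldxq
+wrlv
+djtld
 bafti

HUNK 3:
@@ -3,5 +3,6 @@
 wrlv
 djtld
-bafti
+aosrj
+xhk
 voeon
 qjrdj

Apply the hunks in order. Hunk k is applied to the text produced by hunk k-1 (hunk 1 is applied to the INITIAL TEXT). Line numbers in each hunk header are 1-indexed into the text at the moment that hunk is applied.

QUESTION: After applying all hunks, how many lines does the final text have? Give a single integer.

Answer: 8

Derivation:
Hunk 1: at line 1 remove [joys] add [abgtl,yqx] -> 7 lines: rgva abgtl yqx ldxq bafti voeon qjrdj
Hunk 2: at line 2 remove [yqx,ldxq] add [wrlv,djtld] -> 7 lines: rgva abgtl wrlv djtld bafti voeon qjrdj
Hunk 3: at line 3 remove [bafti] add [aosrj,xhk] -> 8 lines: rgva abgtl wrlv djtld aosrj xhk voeon qjrdj
Final line count: 8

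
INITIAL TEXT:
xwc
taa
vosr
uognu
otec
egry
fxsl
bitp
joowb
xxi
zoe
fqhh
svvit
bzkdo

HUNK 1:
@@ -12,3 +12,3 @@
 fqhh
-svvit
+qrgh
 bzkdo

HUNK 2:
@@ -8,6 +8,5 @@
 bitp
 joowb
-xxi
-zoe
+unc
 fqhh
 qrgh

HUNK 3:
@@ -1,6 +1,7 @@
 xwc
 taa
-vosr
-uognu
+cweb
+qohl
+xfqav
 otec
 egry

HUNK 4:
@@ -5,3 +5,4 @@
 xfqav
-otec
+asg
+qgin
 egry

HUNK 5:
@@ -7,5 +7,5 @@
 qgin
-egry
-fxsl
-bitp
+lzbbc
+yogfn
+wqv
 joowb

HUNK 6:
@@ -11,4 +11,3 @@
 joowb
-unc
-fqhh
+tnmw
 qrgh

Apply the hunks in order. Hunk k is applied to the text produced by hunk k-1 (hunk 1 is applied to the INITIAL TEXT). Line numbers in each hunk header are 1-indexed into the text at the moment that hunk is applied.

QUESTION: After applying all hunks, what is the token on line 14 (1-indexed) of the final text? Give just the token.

Hunk 1: at line 12 remove [svvit] add [qrgh] -> 14 lines: xwc taa vosr uognu otec egry fxsl bitp joowb xxi zoe fqhh qrgh bzkdo
Hunk 2: at line 8 remove [xxi,zoe] add [unc] -> 13 lines: xwc taa vosr uognu otec egry fxsl bitp joowb unc fqhh qrgh bzkdo
Hunk 3: at line 1 remove [vosr,uognu] add [cweb,qohl,xfqav] -> 14 lines: xwc taa cweb qohl xfqav otec egry fxsl bitp joowb unc fqhh qrgh bzkdo
Hunk 4: at line 5 remove [otec] add [asg,qgin] -> 15 lines: xwc taa cweb qohl xfqav asg qgin egry fxsl bitp joowb unc fqhh qrgh bzkdo
Hunk 5: at line 7 remove [egry,fxsl,bitp] add [lzbbc,yogfn,wqv] -> 15 lines: xwc taa cweb qohl xfqav asg qgin lzbbc yogfn wqv joowb unc fqhh qrgh bzkdo
Hunk 6: at line 11 remove [unc,fqhh] add [tnmw] -> 14 lines: xwc taa cweb qohl xfqav asg qgin lzbbc yogfn wqv joowb tnmw qrgh bzkdo
Final line 14: bzkdo

Answer: bzkdo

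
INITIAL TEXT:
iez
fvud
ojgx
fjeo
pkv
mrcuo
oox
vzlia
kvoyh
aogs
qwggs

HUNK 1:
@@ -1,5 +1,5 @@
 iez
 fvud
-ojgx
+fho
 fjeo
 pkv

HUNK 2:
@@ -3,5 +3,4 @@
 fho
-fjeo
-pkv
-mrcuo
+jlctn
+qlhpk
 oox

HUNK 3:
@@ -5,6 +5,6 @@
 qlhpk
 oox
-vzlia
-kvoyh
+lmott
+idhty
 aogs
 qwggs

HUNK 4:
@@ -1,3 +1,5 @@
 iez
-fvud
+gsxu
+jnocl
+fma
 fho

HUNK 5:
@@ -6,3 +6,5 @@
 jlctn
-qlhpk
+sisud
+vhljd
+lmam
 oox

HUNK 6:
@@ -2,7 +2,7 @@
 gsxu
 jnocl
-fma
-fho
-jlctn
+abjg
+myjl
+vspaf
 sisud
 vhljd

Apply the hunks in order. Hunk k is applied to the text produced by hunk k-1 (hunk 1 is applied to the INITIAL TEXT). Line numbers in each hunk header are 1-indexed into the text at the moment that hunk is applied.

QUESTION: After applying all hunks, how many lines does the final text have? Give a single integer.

Answer: 14

Derivation:
Hunk 1: at line 1 remove [ojgx] add [fho] -> 11 lines: iez fvud fho fjeo pkv mrcuo oox vzlia kvoyh aogs qwggs
Hunk 2: at line 3 remove [fjeo,pkv,mrcuo] add [jlctn,qlhpk] -> 10 lines: iez fvud fho jlctn qlhpk oox vzlia kvoyh aogs qwggs
Hunk 3: at line 5 remove [vzlia,kvoyh] add [lmott,idhty] -> 10 lines: iez fvud fho jlctn qlhpk oox lmott idhty aogs qwggs
Hunk 4: at line 1 remove [fvud] add [gsxu,jnocl,fma] -> 12 lines: iez gsxu jnocl fma fho jlctn qlhpk oox lmott idhty aogs qwggs
Hunk 5: at line 6 remove [qlhpk] add [sisud,vhljd,lmam] -> 14 lines: iez gsxu jnocl fma fho jlctn sisud vhljd lmam oox lmott idhty aogs qwggs
Hunk 6: at line 2 remove [fma,fho,jlctn] add [abjg,myjl,vspaf] -> 14 lines: iez gsxu jnocl abjg myjl vspaf sisud vhljd lmam oox lmott idhty aogs qwggs
Final line count: 14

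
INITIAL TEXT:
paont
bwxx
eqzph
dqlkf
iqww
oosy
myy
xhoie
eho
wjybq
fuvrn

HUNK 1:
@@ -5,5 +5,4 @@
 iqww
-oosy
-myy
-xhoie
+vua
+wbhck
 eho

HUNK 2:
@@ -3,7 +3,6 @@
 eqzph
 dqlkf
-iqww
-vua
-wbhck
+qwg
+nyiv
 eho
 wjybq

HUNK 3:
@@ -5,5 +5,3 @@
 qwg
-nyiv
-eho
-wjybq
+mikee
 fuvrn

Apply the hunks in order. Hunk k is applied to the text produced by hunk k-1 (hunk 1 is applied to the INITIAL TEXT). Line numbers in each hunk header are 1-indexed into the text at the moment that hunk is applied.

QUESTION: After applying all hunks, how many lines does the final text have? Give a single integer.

Answer: 7

Derivation:
Hunk 1: at line 5 remove [oosy,myy,xhoie] add [vua,wbhck] -> 10 lines: paont bwxx eqzph dqlkf iqww vua wbhck eho wjybq fuvrn
Hunk 2: at line 3 remove [iqww,vua,wbhck] add [qwg,nyiv] -> 9 lines: paont bwxx eqzph dqlkf qwg nyiv eho wjybq fuvrn
Hunk 3: at line 5 remove [nyiv,eho,wjybq] add [mikee] -> 7 lines: paont bwxx eqzph dqlkf qwg mikee fuvrn
Final line count: 7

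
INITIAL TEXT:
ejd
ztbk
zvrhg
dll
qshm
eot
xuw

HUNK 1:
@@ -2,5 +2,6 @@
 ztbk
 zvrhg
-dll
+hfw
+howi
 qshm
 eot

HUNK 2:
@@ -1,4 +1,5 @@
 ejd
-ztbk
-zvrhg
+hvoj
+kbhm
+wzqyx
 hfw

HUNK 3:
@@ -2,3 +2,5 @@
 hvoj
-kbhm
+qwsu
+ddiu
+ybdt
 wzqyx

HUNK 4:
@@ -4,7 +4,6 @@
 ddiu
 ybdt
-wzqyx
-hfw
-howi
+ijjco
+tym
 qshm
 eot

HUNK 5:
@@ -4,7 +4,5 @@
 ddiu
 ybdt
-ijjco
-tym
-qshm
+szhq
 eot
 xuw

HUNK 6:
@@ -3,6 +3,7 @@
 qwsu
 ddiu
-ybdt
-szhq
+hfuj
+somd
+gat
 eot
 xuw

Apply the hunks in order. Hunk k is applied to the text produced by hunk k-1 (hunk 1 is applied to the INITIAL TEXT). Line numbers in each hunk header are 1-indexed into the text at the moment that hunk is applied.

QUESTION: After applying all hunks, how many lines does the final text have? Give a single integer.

Hunk 1: at line 2 remove [dll] add [hfw,howi] -> 8 lines: ejd ztbk zvrhg hfw howi qshm eot xuw
Hunk 2: at line 1 remove [ztbk,zvrhg] add [hvoj,kbhm,wzqyx] -> 9 lines: ejd hvoj kbhm wzqyx hfw howi qshm eot xuw
Hunk 3: at line 2 remove [kbhm] add [qwsu,ddiu,ybdt] -> 11 lines: ejd hvoj qwsu ddiu ybdt wzqyx hfw howi qshm eot xuw
Hunk 4: at line 4 remove [wzqyx,hfw,howi] add [ijjco,tym] -> 10 lines: ejd hvoj qwsu ddiu ybdt ijjco tym qshm eot xuw
Hunk 5: at line 4 remove [ijjco,tym,qshm] add [szhq] -> 8 lines: ejd hvoj qwsu ddiu ybdt szhq eot xuw
Hunk 6: at line 3 remove [ybdt,szhq] add [hfuj,somd,gat] -> 9 lines: ejd hvoj qwsu ddiu hfuj somd gat eot xuw
Final line count: 9

Answer: 9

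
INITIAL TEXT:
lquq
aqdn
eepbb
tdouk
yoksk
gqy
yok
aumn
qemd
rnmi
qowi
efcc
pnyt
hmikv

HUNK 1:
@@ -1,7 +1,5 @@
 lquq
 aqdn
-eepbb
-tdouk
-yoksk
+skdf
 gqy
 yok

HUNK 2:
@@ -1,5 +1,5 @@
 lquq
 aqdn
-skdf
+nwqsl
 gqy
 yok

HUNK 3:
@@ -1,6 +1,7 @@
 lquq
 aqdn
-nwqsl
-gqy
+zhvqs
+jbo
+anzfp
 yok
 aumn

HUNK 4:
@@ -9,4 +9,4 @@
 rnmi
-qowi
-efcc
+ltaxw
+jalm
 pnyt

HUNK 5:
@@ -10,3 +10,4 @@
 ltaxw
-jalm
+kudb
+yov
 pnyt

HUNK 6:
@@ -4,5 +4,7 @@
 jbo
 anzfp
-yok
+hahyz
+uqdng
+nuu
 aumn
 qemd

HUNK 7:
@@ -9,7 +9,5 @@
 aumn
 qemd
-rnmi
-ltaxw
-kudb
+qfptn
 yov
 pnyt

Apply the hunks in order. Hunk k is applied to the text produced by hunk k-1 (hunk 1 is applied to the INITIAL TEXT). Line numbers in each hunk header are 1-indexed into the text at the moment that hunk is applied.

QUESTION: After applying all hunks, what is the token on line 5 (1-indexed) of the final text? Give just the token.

Hunk 1: at line 1 remove [eepbb,tdouk,yoksk] add [skdf] -> 12 lines: lquq aqdn skdf gqy yok aumn qemd rnmi qowi efcc pnyt hmikv
Hunk 2: at line 1 remove [skdf] add [nwqsl] -> 12 lines: lquq aqdn nwqsl gqy yok aumn qemd rnmi qowi efcc pnyt hmikv
Hunk 3: at line 1 remove [nwqsl,gqy] add [zhvqs,jbo,anzfp] -> 13 lines: lquq aqdn zhvqs jbo anzfp yok aumn qemd rnmi qowi efcc pnyt hmikv
Hunk 4: at line 9 remove [qowi,efcc] add [ltaxw,jalm] -> 13 lines: lquq aqdn zhvqs jbo anzfp yok aumn qemd rnmi ltaxw jalm pnyt hmikv
Hunk 5: at line 10 remove [jalm] add [kudb,yov] -> 14 lines: lquq aqdn zhvqs jbo anzfp yok aumn qemd rnmi ltaxw kudb yov pnyt hmikv
Hunk 6: at line 4 remove [yok] add [hahyz,uqdng,nuu] -> 16 lines: lquq aqdn zhvqs jbo anzfp hahyz uqdng nuu aumn qemd rnmi ltaxw kudb yov pnyt hmikv
Hunk 7: at line 9 remove [rnmi,ltaxw,kudb] add [qfptn] -> 14 lines: lquq aqdn zhvqs jbo anzfp hahyz uqdng nuu aumn qemd qfptn yov pnyt hmikv
Final line 5: anzfp

Answer: anzfp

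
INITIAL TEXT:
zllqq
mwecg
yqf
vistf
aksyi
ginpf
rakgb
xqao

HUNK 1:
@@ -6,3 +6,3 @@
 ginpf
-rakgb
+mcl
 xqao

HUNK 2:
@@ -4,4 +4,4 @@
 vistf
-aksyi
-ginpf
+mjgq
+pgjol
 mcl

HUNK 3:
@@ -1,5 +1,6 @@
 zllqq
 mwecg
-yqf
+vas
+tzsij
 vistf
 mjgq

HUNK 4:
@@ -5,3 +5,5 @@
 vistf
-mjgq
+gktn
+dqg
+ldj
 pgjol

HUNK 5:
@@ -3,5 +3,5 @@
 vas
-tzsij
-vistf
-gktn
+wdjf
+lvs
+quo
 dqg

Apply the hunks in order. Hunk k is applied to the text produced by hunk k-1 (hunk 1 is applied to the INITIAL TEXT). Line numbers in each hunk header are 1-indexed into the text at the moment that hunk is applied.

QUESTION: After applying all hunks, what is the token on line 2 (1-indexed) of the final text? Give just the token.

Hunk 1: at line 6 remove [rakgb] add [mcl] -> 8 lines: zllqq mwecg yqf vistf aksyi ginpf mcl xqao
Hunk 2: at line 4 remove [aksyi,ginpf] add [mjgq,pgjol] -> 8 lines: zllqq mwecg yqf vistf mjgq pgjol mcl xqao
Hunk 3: at line 1 remove [yqf] add [vas,tzsij] -> 9 lines: zllqq mwecg vas tzsij vistf mjgq pgjol mcl xqao
Hunk 4: at line 5 remove [mjgq] add [gktn,dqg,ldj] -> 11 lines: zllqq mwecg vas tzsij vistf gktn dqg ldj pgjol mcl xqao
Hunk 5: at line 3 remove [tzsij,vistf,gktn] add [wdjf,lvs,quo] -> 11 lines: zllqq mwecg vas wdjf lvs quo dqg ldj pgjol mcl xqao
Final line 2: mwecg

Answer: mwecg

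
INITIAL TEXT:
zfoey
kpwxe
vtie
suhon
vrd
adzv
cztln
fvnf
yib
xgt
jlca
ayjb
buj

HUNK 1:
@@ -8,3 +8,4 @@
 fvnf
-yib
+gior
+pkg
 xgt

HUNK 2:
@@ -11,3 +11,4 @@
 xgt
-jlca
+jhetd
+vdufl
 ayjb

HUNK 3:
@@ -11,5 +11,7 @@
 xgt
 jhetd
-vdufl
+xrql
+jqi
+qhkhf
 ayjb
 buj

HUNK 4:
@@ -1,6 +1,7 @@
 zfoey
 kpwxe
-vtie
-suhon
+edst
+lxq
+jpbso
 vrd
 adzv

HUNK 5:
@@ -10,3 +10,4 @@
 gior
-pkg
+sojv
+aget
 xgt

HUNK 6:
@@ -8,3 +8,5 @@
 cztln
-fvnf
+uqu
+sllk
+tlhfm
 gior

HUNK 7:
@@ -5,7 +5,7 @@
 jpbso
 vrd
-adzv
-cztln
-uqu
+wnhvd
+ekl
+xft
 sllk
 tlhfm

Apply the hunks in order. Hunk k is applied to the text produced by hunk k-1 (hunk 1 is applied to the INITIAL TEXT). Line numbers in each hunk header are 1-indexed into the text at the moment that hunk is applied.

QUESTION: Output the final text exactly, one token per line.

Answer: zfoey
kpwxe
edst
lxq
jpbso
vrd
wnhvd
ekl
xft
sllk
tlhfm
gior
sojv
aget
xgt
jhetd
xrql
jqi
qhkhf
ayjb
buj

Derivation:
Hunk 1: at line 8 remove [yib] add [gior,pkg] -> 14 lines: zfoey kpwxe vtie suhon vrd adzv cztln fvnf gior pkg xgt jlca ayjb buj
Hunk 2: at line 11 remove [jlca] add [jhetd,vdufl] -> 15 lines: zfoey kpwxe vtie suhon vrd adzv cztln fvnf gior pkg xgt jhetd vdufl ayjb buj
Hunk 3: at line 11 remove [vdufl] add [xrql,jqi,qhkhf] -> 17 lines: zfoey kpwxe vtie suhon vrd adzv cztln fvnf gior pkg xgt jhetd xrql jqi qhkhf ayjb buj
Hunk 4: at line 1 remove [vtie,suhon] add [edst,lxq,jpbso] -> 18 lines: zfoey kpwxe edst lxq jpbso vrd adzv cztln fvnf gior pkg xgt jhetd xrql jqi qhkhf ayjb buj
Hunk 5: at line 10 remove [pkg] add [sojv,aget] -> 19 lines: zfoey kpwxe edst lxq jpbso vrd adzv cztln fvnf gior sojv aget xgt jhetd xrql jqi qhkhf ayjb buj
Hunk 6: at line 8 remove [fvnf] add [uqu,sllk,tlhfm] -> 21 lines: zfoey kpwxe edst lxq jpbso vrd adzv cztln uqu sllk tlhfm gior sojv aget xgt jhetd xrql jqi qhkhf ayjb buj
Hunk 7: at line 5 remove [adzv,cztln,uqu] add [wnhvd,ekl,xft] -> 21 lines: zfoey kpwxe edst lxq jpbso vrd wnhvd ekl xft sllk tlhfm gior sojv aget xgt jhetd xrql jqi qhkhf ayjb buj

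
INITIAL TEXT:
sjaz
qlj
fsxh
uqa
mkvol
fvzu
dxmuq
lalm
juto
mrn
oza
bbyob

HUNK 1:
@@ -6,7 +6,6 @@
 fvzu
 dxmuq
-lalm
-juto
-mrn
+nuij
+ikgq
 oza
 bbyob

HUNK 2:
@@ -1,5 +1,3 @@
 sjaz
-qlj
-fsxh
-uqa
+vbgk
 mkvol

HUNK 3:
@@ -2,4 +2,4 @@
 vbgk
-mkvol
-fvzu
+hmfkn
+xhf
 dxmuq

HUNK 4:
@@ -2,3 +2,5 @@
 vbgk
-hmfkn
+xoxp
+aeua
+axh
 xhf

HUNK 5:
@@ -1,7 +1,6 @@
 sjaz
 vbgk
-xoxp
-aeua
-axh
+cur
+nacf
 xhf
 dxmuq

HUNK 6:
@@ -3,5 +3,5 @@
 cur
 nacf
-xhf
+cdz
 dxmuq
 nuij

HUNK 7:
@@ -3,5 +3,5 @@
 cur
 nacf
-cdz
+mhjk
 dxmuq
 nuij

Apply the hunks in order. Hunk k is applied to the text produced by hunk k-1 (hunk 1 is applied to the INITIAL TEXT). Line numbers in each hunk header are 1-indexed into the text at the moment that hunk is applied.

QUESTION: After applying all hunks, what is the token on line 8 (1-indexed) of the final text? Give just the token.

Answer: ikgq

Derivation:
Hunk 1: at line 6 remove [lalm,juto,mrn] add [nuij,ikgq] -> 11 lines: sjaz qlj fsxh uqa mkvol fvzu dxmuq nuij ikgq oza bbyob
Hunk 2: at line 1 remove [qlj,fsxh,uqa] add [vbgk] -> 9 lines: sjaz vbgk mkvol fvzu dxmuq nuij ikgq oza bbyob
Hunk 3: at line 2 remove [mkvol,fvzu] add [hmfkn,xhf] -> 9 lines: sjaz vbgk hmfkn xhf dxmuq nuij ikgq oza bbyob
Hunk 4: at line 2 remove [hmfkn] add [xoxp,aeua,axh] -> 11 lines: sjaz vbgk xoxp aeua axh xhf dxmuq nuij ikgq oza bbyob
Hunk 5: at line 1 remove [xoxp,aeua,axh] add [cur,nacf] -> 10 lines: sjaz vbgk cur nacf xhf dxmuq nuij ikgq oza bbyob
Hunk 6: at line 3 remove [xhf] add [cdz] -> 10 lines: sjaz vbgk cur nacf cdz dxmuq nuij ikgq oza bbyob
Hunk 7: at line 3 remove [cdz] add [mhjk] -> 10 lines: sjaz vbgk cur nacf mhjk dxmuq nuij ikgq oza bbyob
Final line 8: ikgq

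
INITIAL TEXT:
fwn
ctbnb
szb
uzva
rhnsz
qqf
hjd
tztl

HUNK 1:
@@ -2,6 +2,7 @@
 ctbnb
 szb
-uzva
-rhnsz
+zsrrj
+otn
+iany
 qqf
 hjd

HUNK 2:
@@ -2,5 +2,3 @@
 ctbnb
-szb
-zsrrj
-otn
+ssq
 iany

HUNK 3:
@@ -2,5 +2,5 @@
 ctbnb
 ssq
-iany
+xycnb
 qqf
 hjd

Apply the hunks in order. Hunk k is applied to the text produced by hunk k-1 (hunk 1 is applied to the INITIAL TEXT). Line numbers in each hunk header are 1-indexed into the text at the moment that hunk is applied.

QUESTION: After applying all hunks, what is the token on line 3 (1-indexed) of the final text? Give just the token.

Hunk 1: at line 2 remove [uzva,rhnsz] add [zsrrj,otn,iany] -> 9 lines: fwn ctbnb szb zsrrj otn iany qqf hjd tztl
Hunk 2: at line 2 remove [szb,zsrrj,otn] add [ssq] -> 7 lines: fwn ctbnb ssq iany qqf hjd tztl
Hunk 3: at line 2 remove [iany] add [xycnb] -> 7 lines: fwn ctbnb ssq xycnb qqf hjd tztl
Final line 3: ssq

Answer: ssq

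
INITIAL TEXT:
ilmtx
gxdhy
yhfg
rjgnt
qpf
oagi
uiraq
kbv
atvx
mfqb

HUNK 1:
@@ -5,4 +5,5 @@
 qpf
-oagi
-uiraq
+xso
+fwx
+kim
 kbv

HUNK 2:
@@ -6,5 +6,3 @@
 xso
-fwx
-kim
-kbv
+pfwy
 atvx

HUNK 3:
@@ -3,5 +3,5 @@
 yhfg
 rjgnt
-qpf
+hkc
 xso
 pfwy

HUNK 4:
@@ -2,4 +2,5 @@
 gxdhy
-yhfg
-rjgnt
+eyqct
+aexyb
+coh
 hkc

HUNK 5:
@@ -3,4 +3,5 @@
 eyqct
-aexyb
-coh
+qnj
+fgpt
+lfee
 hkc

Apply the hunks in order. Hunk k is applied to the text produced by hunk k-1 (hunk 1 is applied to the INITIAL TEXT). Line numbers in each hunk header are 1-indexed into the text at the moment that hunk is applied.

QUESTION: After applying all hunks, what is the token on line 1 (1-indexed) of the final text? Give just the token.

Answer: ilmtx

Derivation:
Hunk 1: at line 5 remove [oagi,uiraq] add [xso,fwx,kim] -> 11 lines: ilmtx gxdhy yhfg rjgnt qpf xso fwx kim kbv atvx mfqb
Hunk 2: at line 6 remove [fwx,kim,kbv] add [pfwy] -> 9 lines: ilmtx gxdhy yhfg rjgnt qpf xso pfwy atvx mfqb
Hunk 3: at line 3 remove [qpf] add [hkc] -> 9 lines: ilmtx gxdhy yhfg rjgnt hkc xso pfwy atvx mfqb
Hunk 4: at line 2 remove [yhfg,rjgnt] add [eyqct,aexyb,coh] -> 10 lines: ilmtx gxdhy eyqct aexyb coh hkc xso pfwy atvx mfqb
Hunk 5: at line 3 remove [aexyb,coh] add [qnj,fgpt,lfee] -> 11 lines: ilmtx gxdhy eyqct qnj fgpt lfee hkc xso pfwy atvx mfqb
Final line 1: ilmtx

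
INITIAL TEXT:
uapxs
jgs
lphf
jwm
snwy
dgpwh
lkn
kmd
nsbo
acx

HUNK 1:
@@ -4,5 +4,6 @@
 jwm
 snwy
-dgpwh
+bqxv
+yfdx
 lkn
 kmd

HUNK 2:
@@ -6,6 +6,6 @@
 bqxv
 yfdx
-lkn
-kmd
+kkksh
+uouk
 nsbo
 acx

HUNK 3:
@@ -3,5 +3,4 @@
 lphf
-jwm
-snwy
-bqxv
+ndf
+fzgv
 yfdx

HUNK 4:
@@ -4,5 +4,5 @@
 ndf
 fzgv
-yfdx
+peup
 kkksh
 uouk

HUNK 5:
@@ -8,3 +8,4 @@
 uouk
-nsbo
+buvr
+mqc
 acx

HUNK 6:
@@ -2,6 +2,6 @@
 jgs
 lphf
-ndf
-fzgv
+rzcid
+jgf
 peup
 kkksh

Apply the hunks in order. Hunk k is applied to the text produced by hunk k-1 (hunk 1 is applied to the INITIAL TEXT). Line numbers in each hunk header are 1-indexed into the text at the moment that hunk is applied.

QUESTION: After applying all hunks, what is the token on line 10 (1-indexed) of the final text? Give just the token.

Answer: mqc

Derivation:
Hunk 1: at line 4 remove [dgpwh] add [bqxv,yfdx] -> 11 lines: uapxs jgs lphf jwm snwy bqxv yfdx lkn kmd nsbo acx
Hunk 2: at line 6 remove [lkn,kmd] add [kkksh,uouk] -> 11 lines: uapxs jgs lphf jwm snwy bqxv yfdx kkksh uouk nsbo acx
Hunk 3: at line 3 remove [jwm,snwy,bqxv] add [ndf,fzgv] -> 10 lines: uapxs jgs lphf ndf fzgv yfdx kkksh uouk nsbo acx
Hunk 4: at line 4 remove [yfdx] add [peup] -> 10 lines: uapxs jgs lphf ndf fzgv peup kkksh uouk nsbo acx
Hunk 5: at line 8 remove [nsbo] add [buvr,mqc] -> 11 lines: uapxs jgs lphf ndf fzgv peup kkksh uouk buvr mqc acx
Hunk 6: at line 2 remove [ndf,fzgv] add [rzcid,jgf] -> 11 lines: uapxs jgs lphf rzcid jgf peup kkksh uouk buvr mqc acx
Final line 10: mqc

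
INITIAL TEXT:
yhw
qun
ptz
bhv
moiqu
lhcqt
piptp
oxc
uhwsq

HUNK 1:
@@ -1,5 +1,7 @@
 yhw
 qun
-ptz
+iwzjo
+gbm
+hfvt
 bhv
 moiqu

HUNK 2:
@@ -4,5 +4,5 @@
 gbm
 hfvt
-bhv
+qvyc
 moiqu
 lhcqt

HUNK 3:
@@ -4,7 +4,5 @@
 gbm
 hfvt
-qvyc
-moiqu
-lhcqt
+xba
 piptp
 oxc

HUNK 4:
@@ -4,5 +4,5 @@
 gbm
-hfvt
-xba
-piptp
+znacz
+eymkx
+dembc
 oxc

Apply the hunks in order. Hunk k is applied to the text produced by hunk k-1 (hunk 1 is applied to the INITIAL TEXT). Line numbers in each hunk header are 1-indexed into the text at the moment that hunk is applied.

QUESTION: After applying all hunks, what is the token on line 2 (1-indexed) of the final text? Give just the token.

Answer: qun

Derivation:
Hunk 1: at line 1 remove [ptz] add [iwzjo,gbm,hfvt] -> 11 lines: yhw qun iwzjo gbm hfvt bhv moiqu lhcqt piptp oxc uhwsq
Hunk 2: at line 4 remove [bhv] add [qvyc] -> 11 lines: yhw qun iwzjo gbm hfvt qvyc moiqu lhcqt piptp oxc uhwsq
Hunk 3: at line 4 remove [qvyc,moiqu,lhcqt] add [xba] -> 9 lines: yhw qun iwzjo gbm hfvt xba piptp oxc uhwsq
Hunk 4: at line 4 remove [hfvt,xba,piptp] add [znacz,eymkx,dembc] -> 9 lines: yhw qun iwzjo gbm znacz eymkx dembc oxc uhwsq
Final line 2: qun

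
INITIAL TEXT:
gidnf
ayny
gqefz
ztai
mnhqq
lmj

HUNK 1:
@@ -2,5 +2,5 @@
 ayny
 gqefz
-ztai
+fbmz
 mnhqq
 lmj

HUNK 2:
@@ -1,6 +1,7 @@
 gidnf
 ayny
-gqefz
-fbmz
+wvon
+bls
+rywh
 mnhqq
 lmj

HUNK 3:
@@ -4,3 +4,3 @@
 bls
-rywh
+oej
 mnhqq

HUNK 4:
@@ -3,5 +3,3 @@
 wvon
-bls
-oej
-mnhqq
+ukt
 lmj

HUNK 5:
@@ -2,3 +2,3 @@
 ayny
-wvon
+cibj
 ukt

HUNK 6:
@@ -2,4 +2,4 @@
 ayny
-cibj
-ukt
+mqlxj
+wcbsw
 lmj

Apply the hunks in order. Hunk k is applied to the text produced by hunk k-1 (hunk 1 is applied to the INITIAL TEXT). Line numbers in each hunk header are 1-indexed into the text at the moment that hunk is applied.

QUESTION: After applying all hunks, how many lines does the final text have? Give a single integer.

Answer: 5

Derivation:
Hunk 1: at line 2 remove [ztai] add [fbmz] -> 6 lines: gidnf ayny gqefz fbmz mnhqq lmj
Hunk 2: at line 1 remove [gqefz,fbmz] add [wvon,bls,rywh] -> 7 lines: gidnf ayny wvon bls rywh mnhqq lmj
Hunk 3: at line 4 remove [rywh] add [oej] -> 7 lines: gidnf ayny wvon bls oej mnhqq lmj
Hunk 4: at line 3 remove [bls,oej,mnhqq] add [ukt] -> 5 lines: gidnf ayny wvon ukt lmj
Hunk 5: at line 2 remove [wvon] add [cibj] -> 5 lines: gidnf ayny cibj ukt lmj
Hunk 6: at line 2 remove [cibj,ukt] add [mqlxj,wcbsw] -> 5 lines: gidnf ayny mqlxj wcbsw lmj
Final line count: 5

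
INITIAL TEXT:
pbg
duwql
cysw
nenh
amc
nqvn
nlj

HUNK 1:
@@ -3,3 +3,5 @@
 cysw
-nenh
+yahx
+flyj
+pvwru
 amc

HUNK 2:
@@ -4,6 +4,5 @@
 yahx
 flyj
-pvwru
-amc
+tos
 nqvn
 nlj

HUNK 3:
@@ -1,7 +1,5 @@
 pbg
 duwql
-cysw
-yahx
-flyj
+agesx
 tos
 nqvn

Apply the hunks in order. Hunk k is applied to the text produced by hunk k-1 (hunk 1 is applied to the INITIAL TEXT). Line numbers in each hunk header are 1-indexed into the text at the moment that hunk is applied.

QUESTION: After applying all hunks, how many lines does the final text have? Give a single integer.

Hunk 1: at line 3 remove [nenh] add [yahx,flyj,pvwru] -> 9 lines: pbg duwql cysw yahx flyj pvwru amc nqvn nlj
Hunk 2: at line 4 remove [pvwru,amc] add [tos] -> 8 lines: pbg duwql cysw yahx flyj tos nqvn nlj
Hunk 3: at line 1 remove [cysw,yahx,flyj] add [agesx] -> 6 lines: pbg duwql agesx tos nqvn nlj
Final line count: 6

Answer: 6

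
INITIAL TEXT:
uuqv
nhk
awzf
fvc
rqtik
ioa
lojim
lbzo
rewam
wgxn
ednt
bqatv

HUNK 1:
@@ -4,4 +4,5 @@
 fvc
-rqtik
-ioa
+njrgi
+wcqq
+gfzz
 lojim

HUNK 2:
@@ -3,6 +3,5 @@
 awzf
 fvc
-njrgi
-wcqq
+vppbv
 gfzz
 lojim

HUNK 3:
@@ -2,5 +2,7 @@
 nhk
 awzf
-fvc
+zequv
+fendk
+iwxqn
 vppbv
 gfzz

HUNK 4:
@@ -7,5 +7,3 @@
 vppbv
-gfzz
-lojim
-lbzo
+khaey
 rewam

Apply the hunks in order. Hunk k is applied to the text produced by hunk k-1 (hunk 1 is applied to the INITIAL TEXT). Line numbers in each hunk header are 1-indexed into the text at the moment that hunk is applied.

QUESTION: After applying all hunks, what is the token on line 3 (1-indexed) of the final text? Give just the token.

Hunk 1: at line 4 remove [rqtik,ioa] add [njrgi,wcqq,gfzz] -> 13 lines: uuqv nhk awzf fvc njrgi wcqq gfzz lojim lbzo rewam wgxn ednt bqatv
Hunk 2: at line 3 remove [njrgi,wcqq] add [vppbv] -> 12 lines: uuqv nhk awzf fvc vppbv gfzz lojim lbzo rewam wgxn ednt bqatv
Hunk 3: at line 2 remove [fvc] add [zequv,fendk,iwxqn] -> 14 lines: uuqv nhk awzf zequv fendk iwxqn vppbv gfzz lojim lbzo rewam wgxn ednt bqatv
Hunk 4: at line 7 remove [gfzz,lojim,lbzo] add [khaey] -> 12 lines: uuqv nhk awzf zequv fendk iwxqn vppbv khaey rewam wgxn ednt bqatv
Final line 3: awzf

Answer: awzf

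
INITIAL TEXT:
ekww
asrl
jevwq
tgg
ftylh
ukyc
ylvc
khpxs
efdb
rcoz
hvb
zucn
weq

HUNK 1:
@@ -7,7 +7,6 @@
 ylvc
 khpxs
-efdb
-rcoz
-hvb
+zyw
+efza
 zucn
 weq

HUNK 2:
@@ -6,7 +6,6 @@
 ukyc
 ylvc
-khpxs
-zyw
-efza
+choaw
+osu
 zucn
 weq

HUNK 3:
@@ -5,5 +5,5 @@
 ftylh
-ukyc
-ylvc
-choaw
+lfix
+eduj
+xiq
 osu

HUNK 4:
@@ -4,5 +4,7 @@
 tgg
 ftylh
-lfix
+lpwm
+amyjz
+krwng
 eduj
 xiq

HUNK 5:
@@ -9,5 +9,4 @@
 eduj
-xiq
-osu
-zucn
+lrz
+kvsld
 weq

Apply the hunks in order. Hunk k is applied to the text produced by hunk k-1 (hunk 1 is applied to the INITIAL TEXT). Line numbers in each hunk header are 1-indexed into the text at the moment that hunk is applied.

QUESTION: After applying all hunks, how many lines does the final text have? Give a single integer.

Answer: 12

Derivation:
Hunk 1: at line 7 remove [efdb,rcoz,hvb] add [zyw,efza] -> 12 lines: ekww asrl jevwq tgg ftylh ukyc ylvc khpxs zyw efza zucn weq
Hunk 2: at line 6 remove [khpxs,zyw,efza] add [choaw,osu] -> 11 lines: ekww asrl jevwq tgg ftylh ukyc ylvc choaw osu zucn weq
Hunk 3: at line 5 remove [ukyc,ylvc,choaw] add [lfix,eduj,xiq] -> 11 lines: ekww asrl jevwq tgg ftylh lfix eduj xiq osu zucn weq
Hunk 4: at line 4 remove [lfix] add [lpwm,amyjz,krwng] -> 13 lines: ekww asrl jevwq tgg ftylh lpwm amyjz krwng eduj xiq osu zucn weq
Hunk 5: at line 9 remove [xiq,osu,zucn] add [lrz,kvsld] -> 12 lines: ekww asrl jevwq tgg ftylh lpwm amyjz krwng eduj lrz kvsld weq
Final line count: 12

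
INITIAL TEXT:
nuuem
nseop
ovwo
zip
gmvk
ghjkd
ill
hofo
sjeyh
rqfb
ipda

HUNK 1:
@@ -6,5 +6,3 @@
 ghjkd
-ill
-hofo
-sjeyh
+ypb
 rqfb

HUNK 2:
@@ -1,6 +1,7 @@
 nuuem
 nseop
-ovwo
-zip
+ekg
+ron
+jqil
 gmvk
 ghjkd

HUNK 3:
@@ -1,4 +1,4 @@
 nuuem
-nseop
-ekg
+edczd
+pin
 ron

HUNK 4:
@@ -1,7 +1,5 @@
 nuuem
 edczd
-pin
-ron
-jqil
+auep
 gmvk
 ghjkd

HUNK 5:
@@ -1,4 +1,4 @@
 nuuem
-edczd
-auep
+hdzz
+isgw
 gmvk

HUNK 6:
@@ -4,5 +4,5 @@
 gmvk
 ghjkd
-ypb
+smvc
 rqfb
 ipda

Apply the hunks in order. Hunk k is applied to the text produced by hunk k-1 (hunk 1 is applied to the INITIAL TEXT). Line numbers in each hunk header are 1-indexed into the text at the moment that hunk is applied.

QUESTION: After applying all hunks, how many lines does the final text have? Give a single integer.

Answer: 8

Derivation:
Hunk 1: at line 6 remove [ill,hofo,sjeyh] add [ypb] -> 9 lines: nuuem nseop ovwo zip gmvk ghjkd ypb rqfb ipda
Hunk 2: at line 1 remove [ovwo,zip] add [ekg,ron,jqil] -> 10 lines: nuuem nseop ekg ron jqil gmvk ghjkd ypb rqfb ipda
Hunk 3: at line 1 remove [nseop,ekg] add [edczd,pin] -> 10 lines: nuuem edczd pin ron jqil gmvk ghjkd ypb rqfb ipda
Hunk 4: at line 1 remove [pin,ron,jqil] add [auep] -> 8 lines: nuuem edczd auep gmvk ghjkd ypb rqfb ipda
Hunk 5: at line 1 remove [edczd,auep] add [hdzz,isgw] -> 8 lines: nuuem hdzz isgw gmvk ghjkd ypb rqfb ipda
Hunk 6: at line 4 remove [ypb] add [smvc] -> 8 lines: nuuem hdzz isgw gmvk ghjkd smvc rqfb ipda
Final line count: 8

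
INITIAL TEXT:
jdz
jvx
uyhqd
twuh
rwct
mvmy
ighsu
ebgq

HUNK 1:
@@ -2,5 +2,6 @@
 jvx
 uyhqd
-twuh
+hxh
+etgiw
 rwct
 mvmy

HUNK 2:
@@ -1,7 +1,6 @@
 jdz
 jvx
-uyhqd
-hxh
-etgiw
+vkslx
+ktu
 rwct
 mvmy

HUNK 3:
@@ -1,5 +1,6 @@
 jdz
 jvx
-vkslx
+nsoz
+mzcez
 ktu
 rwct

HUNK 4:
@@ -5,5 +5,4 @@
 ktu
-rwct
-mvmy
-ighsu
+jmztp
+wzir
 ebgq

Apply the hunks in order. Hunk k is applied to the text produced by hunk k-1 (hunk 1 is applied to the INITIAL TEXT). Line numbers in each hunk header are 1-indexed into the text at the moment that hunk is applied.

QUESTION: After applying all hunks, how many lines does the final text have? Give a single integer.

Answer: 8

Derivation:
Hunk 1: at line 2 remove [twuh] add [hxh,etgiw] -> 9 lines: jdz jvx uyhqd hxh etgiw rwct mvmy ighsu ebgq
Hunk 2: at line 1 remove [uyhqd,hxh,etgiw] add [vkslx,ktu] -> 8 lines: jdz jvx vkslx ktu rwct mvmy ighsu ebgq
Hunk 3: at line 1 remove [vkslx] add [nsoz,mzcez] -> 9 lines: jdz jvx nsoz mzcez ktu rwct mvmy ighsu ebgq
Hunk 4: at line 5 remove [rwct,mvmy,ighsu] add [jmztp,wzir] -> 8 lines: jdz jvx nsoz mzcez ktu jmztp wzir ebgq
Final line count: 8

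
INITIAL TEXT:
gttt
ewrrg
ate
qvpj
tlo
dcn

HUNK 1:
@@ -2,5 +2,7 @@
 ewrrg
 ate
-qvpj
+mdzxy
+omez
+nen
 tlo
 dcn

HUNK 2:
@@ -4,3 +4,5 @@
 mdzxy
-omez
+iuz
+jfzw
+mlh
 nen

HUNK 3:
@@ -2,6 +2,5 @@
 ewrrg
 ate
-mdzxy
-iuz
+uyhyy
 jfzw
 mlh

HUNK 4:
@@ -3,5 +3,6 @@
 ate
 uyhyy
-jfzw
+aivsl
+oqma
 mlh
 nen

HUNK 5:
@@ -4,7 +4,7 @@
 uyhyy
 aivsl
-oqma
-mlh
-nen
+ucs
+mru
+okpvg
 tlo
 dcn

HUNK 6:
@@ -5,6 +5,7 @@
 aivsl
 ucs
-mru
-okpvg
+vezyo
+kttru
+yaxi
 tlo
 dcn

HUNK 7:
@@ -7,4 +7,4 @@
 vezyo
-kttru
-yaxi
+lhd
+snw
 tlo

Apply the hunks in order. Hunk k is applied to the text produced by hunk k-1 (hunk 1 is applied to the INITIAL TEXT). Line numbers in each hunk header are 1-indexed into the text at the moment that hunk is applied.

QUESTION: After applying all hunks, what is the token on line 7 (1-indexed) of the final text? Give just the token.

Answer: vezyo

Derivation:
Hunk 1: at line 2 remove [qvpj] add [mdzxy,omez,nen] -> 8 lines: gttt ewrrg ate mdzxy omez nen tlo dcn
Hunk 2: at line 4 remove [omez] add [iuz,jfzw,mlh] -> 10 lines: gttt ewrrg ate mdzxy iuz jfzw mlh nen tlo dcn
Hunk 3: at line 2 remove [mdzxy,iuz] add [uyhyy] -> 9 lines: gttt ewrrg ate uyhyy jfzw mlh nen tlo dcn
Hunk 4: at line 3 remove [jfzw] add [aivsl,oqma] -> 10 lines: gttt ewrrg ate uyhyy aivsl oqma mlh nen tlo dcn
Hunk 5: at line 4 remove [oqma,mlh,nen] add [ucs,mru,okpvg] -> 10 lines: gttt ewrrg ate uyhyy aivsl ucs mru okpvg tlo dcn
Hunk 6: at line 5 remove [mru,okpvg] add [vezyo,kttru,yaxi] -> 11 lines: gttt ewrrg ate uyhyy aivsl ucs vezyo kttru yaxi tlo dcn
Hunk 7: at line 7 remove [kttru,yaxi] add [lhd,snw] -> 11 lines: gttt ewrrg ate uyhyy aivsl ucs vezyo lhd snw tlo dcn
Final line 7: vezyo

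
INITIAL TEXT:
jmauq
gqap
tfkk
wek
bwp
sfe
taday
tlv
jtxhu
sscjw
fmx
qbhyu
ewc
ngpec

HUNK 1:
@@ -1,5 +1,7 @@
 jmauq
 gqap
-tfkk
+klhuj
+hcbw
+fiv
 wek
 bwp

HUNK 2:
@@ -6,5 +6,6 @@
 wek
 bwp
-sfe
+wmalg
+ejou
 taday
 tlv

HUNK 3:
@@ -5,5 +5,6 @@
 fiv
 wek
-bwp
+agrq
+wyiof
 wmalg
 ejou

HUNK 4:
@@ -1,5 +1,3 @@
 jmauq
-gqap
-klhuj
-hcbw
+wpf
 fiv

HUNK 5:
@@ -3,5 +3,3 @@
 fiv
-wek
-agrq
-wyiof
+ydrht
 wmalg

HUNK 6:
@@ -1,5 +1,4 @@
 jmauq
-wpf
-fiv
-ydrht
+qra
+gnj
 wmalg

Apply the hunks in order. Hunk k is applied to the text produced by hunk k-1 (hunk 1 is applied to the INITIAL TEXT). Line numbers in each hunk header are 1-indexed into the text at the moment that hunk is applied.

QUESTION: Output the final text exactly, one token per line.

Answer: jmauq
qra
gnj
wmalg
ejou
taday
tlv
jtxhu
sscjw
fmx
qbhyu
ewc
ngpec

Derivation:
Hunk 1: at line 1 remove [tfkk] add [klhuj,hcbw,fiv] -> 16 lines: jmauq gqap klhuj hcbw fiv wek bwp sfe taday tlv jtxhu sscjw fmx qbhyu ewc ngpec
Hunk 2: at line 6 remove [sfe] add [wmalg,ejou] -> 17 lines: jmauq gqap klhuj hcbw fiv wek bwp wmalg ejou taday tlv jtxhu sscjw fmx qbhyu ewc ngpec
Hunk 3: at line 5 remove [bwp] add [agrq,wyiof] -> 18 lines: jmauq gqap klhuj hcbw fiv wek agrq wyiof wmalg ejou taday tlv jtxhu sscjw fmx qbhyu ewc ngpec
Hunk 4: at line 1 remove [gqap,klhuj,hcbw] add [wpf] -> 16 lines: jmauq wpf fiv wek agrq wyiof wmalg ejou taday tlv jtxhu sscjw fmx qbhyu ewc ngpec
Hunk 5: at line 3 remove [wek,agrq,wyiof] add [ydrht] -> 14 lines: jmauq wpf fiv ydrht wmalg ejou taday tlv jtxhu sscjw fmx qbhyu ewc ngpec
Hunk 6: at line 1 remove [wpf,fiv,ydrht] add [qra,gnj] -> 13 lines: jmauq qra gnj wmalg ejou taday tlv jtxhu sscjw fmx qbhyu ewc ngpec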